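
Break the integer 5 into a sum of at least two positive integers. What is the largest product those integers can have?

6

Let f[k] be the best product for length k (with at least one cut). For each first piece i, the rest contributes max(k−i, f[k−i]).
f[2] = 1·max(1,0) = 1·1 = 1
f[3] = 1·max(2,1) = 1·2 = 2
f[4] = 2·max(2,1) = 2·2 = 4
f[5] = 2·max(3,2) = 2·3 = 6
One optimal split: 3 + 2; product 3·2 = 6.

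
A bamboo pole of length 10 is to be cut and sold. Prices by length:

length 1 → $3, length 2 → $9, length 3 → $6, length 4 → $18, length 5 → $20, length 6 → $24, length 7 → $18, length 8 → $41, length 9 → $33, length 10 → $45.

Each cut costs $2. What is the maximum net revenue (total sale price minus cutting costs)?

Consider every possible first cut. r[k] is the best of p[i]+r[k−i] over all sellable i≤k, charging 2 whenever i<k.
r[1] = 3
r[2] = max(3+3-2, 9+0) = 9
r[3] = max(3+9-2, 9+3-2, 6+0) = 10
r[4] = max(3+10-2, 9+9-2, 6+3-2, 18+0) = 18
r[5] = max(3+18-2, 9+10-2, 6+9-2, 18+3-2, 20+0) = 20
r[6] = max(3+20-2, 9+18-2, 6+10-2, 18+9-2, 20+3-2, 24+0) = 25
r[7] = max(3+25-2, 9+20-2, 6+18-2, …, 24+3-2, 18+0) = 27
r[8] = max(3+27-2, 9+25-2, 6+20-2, …, 18+3-2, 41+0) = 41
r[9] = max(3+41-2, 9+27-2, 6+25-2, …, 41+3-2, 33+0) = 42
r[10] = max(3+42-2, 9+41-2, 6+27-2, …, 33+3-2, 45+0) = 48
One optimal plan: pieces 8 + 2 (1 cut) → $50 − $2 = $48.

48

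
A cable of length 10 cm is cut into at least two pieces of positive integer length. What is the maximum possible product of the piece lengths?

36

Let P[k] be the best product for length k (with at least one cut). For each first piece i, the rest contributes max(k−i, P[k−i]).
P[2] = 1·max(1,0) = 1·1 = 1
P[3] = 1·max(2,1) = 1·2 = 2
P[4] = 2·max(2,1) = 2·2 = 4
P[5] = 2·max(3,2) = 2·3 = 6
P[6] = 3·max(3,2) = 3·3 = 9
P[7] = 2·max(5,6) = 2·6 = 12
P[8] = 2·max(6,9) = 2·9 = 18
P[9] = 3·max(6,9) = 3·9 = 27
P[10] = 2·max(8,18) = 2·18 = 36
One optimal split: 3 + 3 + 2 + 2; product 3·3·2·2 = 36.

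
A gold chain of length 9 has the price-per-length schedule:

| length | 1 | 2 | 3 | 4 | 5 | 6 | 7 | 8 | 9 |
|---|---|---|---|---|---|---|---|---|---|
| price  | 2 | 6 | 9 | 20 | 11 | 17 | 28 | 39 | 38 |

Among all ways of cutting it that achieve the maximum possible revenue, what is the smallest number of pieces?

3

Let r[k] be the best obtainable value from length k. For each k, try every first piece i and keep the best of price[i] + r[k−i].
r[1] = 2
r[2] = 6
r[3] = 9
r[4] = 20
r[5] = 22  (first piece 1, then r[4]=20)
r[6] = 26  (first piece 2, then r[4]=20)
r[7] = 29  (first piece 3, then r[4]=20)
r[8] = 40  (first piece 4, then r[4]=20)
r[9] = 42  (first piece 1, then r[8]=40)
Maximum revenue is $42.
Now minimize piece count subject to staying optimal: for each k, pieces[k] = 1 + min over i with p[i]+r[k−i]=r[k] of pieces[k−i].
pieces[6] = 2
pieces[7] = 2
pieces[8] = 2
pieces[9] = 3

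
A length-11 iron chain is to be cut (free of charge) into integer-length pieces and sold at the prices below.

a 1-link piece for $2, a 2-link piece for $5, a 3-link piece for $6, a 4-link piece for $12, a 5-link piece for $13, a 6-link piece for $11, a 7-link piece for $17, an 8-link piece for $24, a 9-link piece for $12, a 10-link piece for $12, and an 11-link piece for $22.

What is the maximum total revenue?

31

Consider every possible first cut. r[k] is the best of p[i]+r[k−i] over all sellable i≤k.
r[1] = 2
r[2] = max(2+2, 5+0) = 5
r[3] = max(2+5, 5+2, 6+0) = 7
r[4] = max(2+7, 5+5, 6+2, 12+0) = 12
r[5] = max(2+12, 5+7, 6+5, 12+2, 13+0) = 14
r[6] = max(2+14, 5+12, 6+7, 12+5, 13+2, 11+0) = 17
r[7] = max(2+17, 5+14, 6+12, …, 11+2, 17+0) = 19
r[8] = max(2+19, 5+17, 6+14, …, 17+2, 24+0) = 24
r[9] = max(2+24, 5+19, 6+17, …, 24+2, 12+0) = 26
r[10] = max(2+26, 5+24, 6+19, …, 12+2, 12+0) = 29
r[11] = max(2+29, 5+26, 6+24, …, 12+2, 22+0) = 31
One optimal cutting: 4 + 4 + 2 + 1 → $12 + $12 + $5 + $2 = $31.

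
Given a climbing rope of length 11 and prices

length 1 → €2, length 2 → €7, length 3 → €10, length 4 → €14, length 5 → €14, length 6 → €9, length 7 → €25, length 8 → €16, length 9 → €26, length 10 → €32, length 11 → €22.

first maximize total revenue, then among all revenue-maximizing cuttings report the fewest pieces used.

2

Build r[k] bottom-up: r[k] = max over allowed piece i of (p[i] + r[k−i]).
r[1] = 2
r[2] = 7
r[3] = 10
r[4] = 14  (first piece 2, then r[2]=7)
r[5] = 17  (first piece 2, then r[3]=10)
r[6] = 21  (first piece 2, then r[4]=14)
r[7] = 25
r[8] = 28  (first piece 2, then r[6]=21)
r[9] = 32  (first piece 2, then r[7]=25)
r[10] = 35  (first piece 2, then r[8]=28)
r[11] = 39  (first piece 2, then r[9]=32)
Maximum revenue is €39.
Now minimize piece count subject to staying optimal: for each k, pieces[k] = 1 + min over i with p[i]+r[k−i]=r[k] of pieces[k−i].
pieces[8] = 2
pieces[9] = 2
pieces[10] = 2
pieces[11] = 2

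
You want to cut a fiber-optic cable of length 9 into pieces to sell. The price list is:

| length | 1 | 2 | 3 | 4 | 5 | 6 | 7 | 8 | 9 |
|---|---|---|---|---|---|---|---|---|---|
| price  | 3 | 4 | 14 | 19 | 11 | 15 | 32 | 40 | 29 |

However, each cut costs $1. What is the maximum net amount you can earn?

Consider every possible first cut. r[k] is the best of p[i]+r[k−i] over all sellable i≤k, charging 1 whenever i<k.
r[1] = 3
r[2] = max(3+3-1, 4+0) = 5
r[3] = max(3+5-1, 4+3-1, 14+0) = 14
r[4] = max(3+14-1, 4+5-1, 14+3-1, 19+0) = 19
r[5] = max(3+19-1, 4+14-1, 14+5-1, 19+3-1, 11+0) = 21
r[6] = max(3+21-1, 4+19-1, 14+14-1, 19+5-1, 11+3-1, 15+0) = 27
r[7] = max(3+27-1, 4+21-1, 14+19-1, …, 15+3-1, 32+0) = 32
r[8] = max(3+32-1, 4+27-1, 14+21-1, …, 32+3-1, 40+0) = 40
r[9] = max(3+40-1, 4+32-1, 14+27-1, …, 40+3-1, 29+0) = 42
One optimal plan: pieces 8 + 1 (1 cut) → $43 − $1 = $42.

42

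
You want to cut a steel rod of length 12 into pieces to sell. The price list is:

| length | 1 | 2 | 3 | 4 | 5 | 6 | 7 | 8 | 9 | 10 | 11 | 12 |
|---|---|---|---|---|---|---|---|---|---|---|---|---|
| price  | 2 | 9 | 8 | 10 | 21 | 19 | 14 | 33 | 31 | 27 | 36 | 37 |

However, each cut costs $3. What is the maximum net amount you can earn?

Let r[k] be the best obtainable value from length k. For each k, try every first piece i and keep the best of price[i] + r[k−i] minus the 3 cut fee when i<k.
r[1] = 2
r[2] = max(2+2-3, 9+0) = 9
r[3] = max(2+9-3, 9+2-3, 8+0) = 8
r[4] = max(2+8-3, 9+9-3, 8+2-3, 10+0) = 15
r[5] = max(2+15-3, 9+8-3, 8+9-3, 10+2-3, 21+0) = 21
r[6] = max(2+21-3, 9+15-3, 8+8-3, 10+9-3, 21+2-3, 19+0) = 21
r[7] = max(2+21-3, 9+21-3, 8+15-3, …, 19+2-3, 14+0) = 27
r[8] = max(2+27-3, 9+21-3, 8+21-3, …, 14+2-3, 33+0) = 33
r[9] = max(2+33-3, 9+27-3, 8+21-3, …, 33+2-3, 31+0) = 33
r[10] = max(2+33-3, 9+33-3, 8+27-3, …, 31+2-3, 27+0) = 39
r[11] = max(2+39-3, 9+33-3, 8+33-3, …, 27+2-3, 36+0) = 39
r[12] = max(2+39-3, 9+39-3, 8+33-3, …, 36+2-3, 37+0) = 45
One optimal plan: pieces 8 + 2 + 2 (2 cuts) → $51 − $6 = $45.

45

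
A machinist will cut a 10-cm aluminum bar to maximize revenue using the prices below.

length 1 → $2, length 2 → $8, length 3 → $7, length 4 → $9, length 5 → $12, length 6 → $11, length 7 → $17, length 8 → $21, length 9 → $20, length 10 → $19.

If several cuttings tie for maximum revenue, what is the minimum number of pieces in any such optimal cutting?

Let r[k] be the best obtainable value from length k. For each k, try every first piece i and keep the best of price[i] + r[k−i].
r[1] = 2
r[2] = max(2+2, 8+0) = 8
r[3] = max(2+8, 8+2, 7+0) = 10
r[4] = max(2+10, 8+8, 7+2, 9+0) = 16
r[5] = max(2+16, 8+10, 7+8, 9+2, 12+0) = 18
r[6] = max(2+18, 8+16, 7+10, 9+8, 12+2, 11+0) = 24
r[7] = max(2+24, 8+18, 7+16, …, 11+2, 17+0) = 26
r[8] = max(2+26, 8+24, 7+18, …, 17+2, 21+0) = 32
r[9] = max(2+32, 8+26, 7+24, …, 21+2, 20+0) = 34
r[10] = max(2+34, 8+32, 7+26, …, 20+2, 19+0) = 40
Maximum revenue is $40.
Now minimize piece count subject to staying optimal: for each k, pieces[k] = 1 + min over i with p[i]+r[k−i]=r[k] of pieces[k−i].
pieces[7] = 4
pieces[8] = 4
pieces[9] = 5
pieces[10] = 5

5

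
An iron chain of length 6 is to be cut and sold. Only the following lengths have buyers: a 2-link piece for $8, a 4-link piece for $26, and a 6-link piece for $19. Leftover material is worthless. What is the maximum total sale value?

34

Build f[k] bottom-up: f[k] = max over allowed piece i of (p[i] + f[k−i]).
f[1] = 0
f[2] = 8
f[3] = 8
f[4] = 26
f[5] = 26
f[6] = 34  (first piece 2, then f[4]=26)
One optimal cutting: 4 + 2 → $34.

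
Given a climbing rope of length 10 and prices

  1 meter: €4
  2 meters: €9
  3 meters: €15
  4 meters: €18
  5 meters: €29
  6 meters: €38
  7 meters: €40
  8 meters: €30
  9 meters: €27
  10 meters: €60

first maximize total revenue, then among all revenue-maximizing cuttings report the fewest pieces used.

Let r[k] be the best obtainable value from length k. For each k, try every first piece i and keep the best of price[i] + r[k−i].
r[1] = 4
r[2] = max(4+4, 9+0) = 9
r[3] = max(4+9, 9+4, 15+0) = 15
r[4] = max(4+15, 9+9, 15+4, 18+0) = 19
r[5] = max(4+19, 9+15, 15+9, 18+4, 29+0) = 29
r[6] = max(4+29, 9+19, 15+15, 18+9, 29+4, 38+0) = 38
r[7] = max(4+38, 9+29, 15+19, …, 38+4, 40+0) = 42
r[8] = max(4+42, 9+38, 15+29, …, 40+4, 30+0) = 47
r[9] = max(4+47, 9+42, 15+38, …, 30+4, 27+0) = 53
r[10] = max(4+53, 9+47, 15+42, …, 27+4, 60+0) = 60
Maximum revenue is €60.
Now minimize piece count subject to staying optimal: for each k, pieces[k] = 1 + min over i with p[i]+r[k−i]=r[k] of pieces[k−i].
pieces[7] = 2
pieces[8] = 2
pieces[9] = 2
pieces[10] = 1

1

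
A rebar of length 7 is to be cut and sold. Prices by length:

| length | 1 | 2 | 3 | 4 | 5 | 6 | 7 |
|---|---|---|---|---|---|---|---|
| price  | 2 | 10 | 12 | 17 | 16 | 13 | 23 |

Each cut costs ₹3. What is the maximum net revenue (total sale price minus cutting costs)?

26

Build net[k] bottom-up: net[k] = max over allowed piece i of (p[i] + net[k−i]) − 3 per cut.
net[1] = 2
net[2] = max(2+2-3, 10+0) = 10
net[3] = max(2+10-3, 10+2-3, 12+0) = 12
net[4] = max(2+12-3, 10+10-3, 12+2-3, 17+0) = 17
net[5] = max(2+17-3, 10+12-3, 12+10-3, 17+2-3, 16+0) = 19
net[6] = max(2+19-3, 10+17-3, 12+12-3, 17+10-3, 16+2-3, 13+0) = 24
net[7] = max(2+24-3, 10+19-3, 12+17-3, …, 13+2-3, 23+0) = 26
One optimal plan: pieces 3 + 2 + 2 (2 cuts) → ₹32 − ₹6 = ₹26.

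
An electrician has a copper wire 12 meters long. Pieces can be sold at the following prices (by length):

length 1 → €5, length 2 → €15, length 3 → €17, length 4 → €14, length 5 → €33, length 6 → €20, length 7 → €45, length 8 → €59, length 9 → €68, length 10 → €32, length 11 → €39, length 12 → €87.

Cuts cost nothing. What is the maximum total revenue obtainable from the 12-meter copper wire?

Consider every possible first cut. r[k] is the best of p[i]+r[k−i] over all sellable i≤k.
r[1] = 5
r[2] = 15
r[3] = 20  (first piece 1, then r[2]=15)
r[4] = 30  (first piece 2, then r[2]=15)
r[5] = 35  (first piece 1, then r[4]=30)
r[6] = 45  (first piece 2, then r[4]=30)
r[7] = 50  (first piece 1, then r[6]=45)
r[8] = 60  (first piece 2, then r[6]=45)
r[9] = 68
r[10] = 75  (first piece 2, then r[8]=60)
r[11] = 83  (first piece 2, then r[9]=68)
r[12] = 90  (first piece 2, then r[10]=75)
One optimal cutting: 2 + 2 + 2 + 2 + 2 + 2 → €15 + €15 + €15 + €15 + €15 + €15 = €90.

90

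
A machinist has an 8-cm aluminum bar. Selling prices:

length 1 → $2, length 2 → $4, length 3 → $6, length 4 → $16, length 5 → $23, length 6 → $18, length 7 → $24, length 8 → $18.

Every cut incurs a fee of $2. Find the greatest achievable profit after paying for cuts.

30

Let v[k] be the best obtainable value from length k. For each k, try every first piece i and keep the best of price[i] + v[k−i] minus the 2 cut fee when i<k.
v[1] = 2
v[2] = max(2+2-2, 4+0) = 4
v[3] = max(2+4-2, 4+2-2, 6+0) = 6
v[4] = max(2+6-2, 4+4-2, 6+2-2, 16+0) = 16
v[5] = max(2+16-2, 4+6-2, 6+4-2, 16+2-2, 23+0) = 23
v[6] = max(2+23-2, 4+16-2, 6+6-2, 16+4-2, 23+2-2, 18+0) = 23
v[7] = max(2+23-2, 4+23-2, 6+16-2, …, 18+2-2, 24+0) = 25
v[8] = max(2+25-2, 4+23-2, 6+23-2, …, 24+2-2, 18+0) = 30
One optimal plan: pieces 4 + 4 (1 cut) → $32 − $2 = $30.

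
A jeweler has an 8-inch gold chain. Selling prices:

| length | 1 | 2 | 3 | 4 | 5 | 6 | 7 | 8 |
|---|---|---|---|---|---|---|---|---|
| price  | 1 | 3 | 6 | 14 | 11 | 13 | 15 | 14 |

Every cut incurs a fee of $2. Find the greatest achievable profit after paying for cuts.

26

Let net[k] be the best obtainable value from length k. For each k, try every first piece i and keep the best of price[i] + net[k−i] minus the 2 cut fee when i<k.
net[1] = 1
net[2] = max(1+1-2, 3+0) = 3
net[3] = max(1+3-2, 3+1-2, 6+0) = 6
net[4] = max(1+6-2, 3+3-2, 6+1-2, 14+0) = 14
net[5] = max(1+14-2, 3+6-2, 6+3-2, 14+1-2, 11+0) = 13
net[6] = max(1+13-2, 3+14-2, 6+6-2, 14+3-2, 11+1-2, 13+0) = 15
net[7] = max(1+15-2, 3+13-2, 6+14-2, …, 13+1-2, 15+0) = 18
net[8] = max(1+18-2, 3+15-2, 6+13-2, …, 15+1-2, 14+0) = 26
One optimal plan: pieces 4 + 4 (1 cut) → $28 − $2 = $26.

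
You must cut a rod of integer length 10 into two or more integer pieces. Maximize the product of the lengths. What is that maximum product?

36

Let prod[k] be the best product for length k (with at least one cut). For each first piece i, the rest contributes max(k−i, prod[k−i]).
Small cases: prod[2]=1.
prod[3] = 1×max(2,1) = 1×2 = 2
prod[4] = 2×max(2,1) = 2×2 = 4
prod[5] = 2×max(3,2) = 2×3 = 6
prod[6] = 3×max(3,2) = 3×3 = 9
prod[7] = 2×max(5,6) = 2×6 = 12
prod[8] = 2×max(6,9) = 2×9 = 18
prod[9] = 3×max(6,9) = 3×9 = 27
prod[10] = 2×max(8,18) = 2×18 = 36
One optimal split: 3 + 3 + 2 + 2; product 3×3×2×2 = 36.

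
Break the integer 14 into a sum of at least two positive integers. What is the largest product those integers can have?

Fill m[k] for k=2..14: at each k try every first piece i and multiply by the better of (k−i) uncut or m[k−i].
Small cases: m[2]=1, m[3]=2, m[4]=4, m[5]=6, m[6]=9.
m[7] = 2·max(5,6) = 2·6 = 12
m[8] = 2·max(6,9) = 2·9 = 18
m[9] = 3·max(6,9) = 3·9 = 27
m[10] = 2·max(8,18) = 2·18 = 36
m[11] = 2·max(9,27) = 2·27 = 54
m[12] = 3·max(9,27) = 3·27 = 81
m[13] = 2·max(11,54) = 2·54 = 108
m[14] = 2·max(12,81) = 2·81 = 162
One optimal split: 3 + 3 + 3 + 3 + 2; product 3·3·3·3·2 = 162.

162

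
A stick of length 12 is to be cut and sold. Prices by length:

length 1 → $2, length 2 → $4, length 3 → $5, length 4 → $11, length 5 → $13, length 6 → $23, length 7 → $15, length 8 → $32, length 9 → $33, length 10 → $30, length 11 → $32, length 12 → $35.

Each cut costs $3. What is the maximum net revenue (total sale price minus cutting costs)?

Consider every possible first cut. r[k] is the best of p[i]+r[k−i] over all sellable i≤k, charging 3 whenever i<k.
r[1] = 2
r[2] = 4
r[3] = 5
r[4] = 11
r[5] = 13
r[6] = 23
r[7] = 22  (first piece 1, then r[6]=23)
r[8] = 32
r[9] = 33
r[10] = 33  (first piece 2, then r[8]=32)
r[11] = 34  (first piece 2, then r[9]=33)
r[12] = 43  (first piece 6, then r[6]=23)
One optimal plan: pieces 6 + 6 (1 cut) → $46 − $3 = $43.

43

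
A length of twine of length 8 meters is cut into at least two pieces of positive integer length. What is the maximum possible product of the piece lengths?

18

Fill f[k] for k=2..8: at each k try every first piece i and multiply by the better of (k−i) uncut or f[k−i].
f[2] = 1*max(1,0) = 1*1 = 1
f[3] = 1*max(2,1) = 1*2 = 2
f[4] = 2*max(2,1) = 2*2 = 4
f[5] = 2*max(3,2) = 2*3 = 6
f[6] = 3*max(3,2) = 3*3 = 9
f[7] = 2*max(5,6) = 2*6 = 12
f[8] = 2*max(6,9) = 2*9 = 18
One optimal split: 3 + 3 + 2; product 3*3*2 = 18.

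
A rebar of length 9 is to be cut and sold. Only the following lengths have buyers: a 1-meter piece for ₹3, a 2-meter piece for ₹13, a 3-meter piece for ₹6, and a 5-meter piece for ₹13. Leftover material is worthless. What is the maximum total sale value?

55

Consider every possible first cut. r[k] is the best of p[i]+r[k−i] over all sellable i≤k.
r[1] = 3
r[2] = max(3+3, 13+0) = 13
r[3] = max(3+13, 13+3, 6+0) = 16
r[4] = max(3+16, 13+13, 6+3) = 26
r[5] = max(3+26, 13+16, 6+13, 13+0) = 29
r[6] = max(3+29, 13+26, 6+16, 13+3) = 39
r[7] = max(3+39, 13+29, 6+26, 13+13) = 42
r[8] = max(3+42, 13+39, 6+29, 13+16) = 52
r[9] = max(3+52, 13+42, 6+39, 13+26) = 55
One optimal cutting: 2 + 2 + 2 + 2 + 1 → ₹55.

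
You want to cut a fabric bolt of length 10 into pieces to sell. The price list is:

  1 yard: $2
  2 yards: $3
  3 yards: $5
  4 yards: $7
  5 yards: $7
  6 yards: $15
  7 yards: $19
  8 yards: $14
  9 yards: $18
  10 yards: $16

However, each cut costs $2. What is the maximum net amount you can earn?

Let net[k] be the best obtainable value from length k. For each k, try every first piece i and keep the best of price[i] + net[k−i] minus the 2 cut fee when i<k.
net[1] = 2
net[2] = 3
net[3] = 5
net[4] = 7
net[5] = 7  (first piece 1, then net[4]=7)
net[6] = 15
net[7] = 19
net[8] = 19  (first piece 1, then net[7]=19)
net[9] = 20  (first piece 2, then net[7]=19)
net[10] = 22  (first piece 3, then net[7]=19)
One optimal plan: pieces 7 + 3 (1 cut) → $24 − $2 = $22.

22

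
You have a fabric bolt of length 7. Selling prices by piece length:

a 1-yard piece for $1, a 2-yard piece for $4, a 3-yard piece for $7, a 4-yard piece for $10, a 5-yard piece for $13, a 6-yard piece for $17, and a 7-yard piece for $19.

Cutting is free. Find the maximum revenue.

Let v[k] be the best obtainable value from length k. For each k, try every first piece i and keep the best of price[i] + v[k−i].
v[1] = 1
v[2] = max(1+1, 4+0) = 4
v[3] = max(1+4, 4+1, 7+0) = 7
v[4] = max(1+7, 4+4, 7+1, 10+0) = 10
v[5] = max(1+10, 4+7, 7+4, 10+1, 13+0) = 13
v[6] = max(1+13, 4+10, 7+7, 10+4, 13+1, 17+0) = 17
v[7] = max(1+17, 4+13, 7+10, …, 17+1, 19+0) = 19
Best is to sell the whole 7-yard piece uncut for $19.

19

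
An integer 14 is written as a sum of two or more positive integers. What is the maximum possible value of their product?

162

Let m[k] be the best product for length k (with at least one cut). For each first piece i, the rest contributes max(k−i, m[k−i]).
m[2] = 1×max(1,0) = 1×1 = 1
m[3] = max(1×2, 2×1) = 2
m[4] = max(1×3, 2×2, 3×1) = 4
m[5] = max(1×4, 2×3, 3×2, 4×1) = 6
m[6] = max(1×6, 2×4, 3×3, 4×2, 5×1) = 9
m[7] = max(1×9, 2×6, 3×4, 4×3, 5×2, 6×1) = 12
m[8] = max(1×12, 2×9, 3×6, …, 6×2, 7×1) = 18
m[9] = max(1×18, 2×12, 3×9, …, 7×2, 8×1) = 27
m[10] = max(1×27, 2×18, 3×12, …, 8×2, 9×1) = 36
m[11] = max(1×36, 2×27, 3×18, …, 9×2, 10×1) = 54
m[12] = max(1×54, 2×36, 3×27, …, 10×2, 11×1) = 81
m[13] = max(1×81, 2×54, 3×36, …, 11×2, 12×1) = 108
m[14] = max(1×108, 2×81, 3×54, …, 12×2, 13×1) = 162
One optimal split: 3 + 3 + 3 + 3 + 2; product 3×3×3×3×2 = 162.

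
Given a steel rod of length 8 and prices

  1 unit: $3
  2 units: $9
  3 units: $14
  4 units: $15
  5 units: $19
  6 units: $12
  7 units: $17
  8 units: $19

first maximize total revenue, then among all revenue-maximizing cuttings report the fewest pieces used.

Consider every possible first cut. r[k] is the best of p[i]+r[k−i] over all sellable i≤k.
r[1] = 3
r[2] = max(3+3, 9+0) = 9
r[3] = max(3+9, 9+3, 14+0) = 14
r[4] = max(3+14, 9+9, 14+3, 15+0) = 18
r[5] = max(3+18, 9+14, 14+9, 15+3, 19+0) = 23
r[6] = max(3+23, 9+18, 14+14, 15+9, 19+3, 12+0) = 28
r[7] = max(3+28, 9+23, 14+18, …, 12+3, 17+0) = 32
r[8] = max(3+32, 9+28, 14+23, …, 17+3, 19+0) = 37
Maximum revenue is $37.
Now minimize piece count subject to staying optimal: for each k, pieces[k] = 1 + min over i with p[i]+r[k−i]=r[k] of pieces[k−i].
pieces[5] = 2
pieces[6] = 2
pieces[7] = 3
pieces[8] = 3

3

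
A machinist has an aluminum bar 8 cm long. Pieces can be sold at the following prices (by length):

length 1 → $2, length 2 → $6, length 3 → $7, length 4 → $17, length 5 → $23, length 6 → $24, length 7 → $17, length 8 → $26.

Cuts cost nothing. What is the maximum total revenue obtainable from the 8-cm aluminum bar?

34

Let v[k] be the best obtainable value from length k. For each k, try every first piece i and keep the best of price[i] + v[k−i].
v[1] = 2
v[2] = max(2+2, 6+0) = 6
v[3] = max(2+6, 6+2, 7+0) = 8
v[4] = max(2+8, 6+6, 7+2, 17+0) = 17
v[5] = max(2+17, 6+8, 7+6, 17+2, 23+0) = 23
v[6] = max(2+23, 6+17, 7+8, 17+6, 23+2, 24+0) = 25
v[7] = max(2+25, 6+23, 7+17, …, 24+2, 17+0) = 29
v[8] = max(2+29, 6+25, 7+23, …, 17+2, 26+0) = 34
One optimal cutting: 4 + 4 → $17 + $17 = $34.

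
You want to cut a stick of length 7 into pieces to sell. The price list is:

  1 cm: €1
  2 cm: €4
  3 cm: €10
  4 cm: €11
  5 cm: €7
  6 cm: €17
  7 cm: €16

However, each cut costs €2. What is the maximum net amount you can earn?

Build net[k] bottom-up: net[k] = max over allowed piece i of (p[i] + net[k−i]) − 2 per cut.
net[1] = 1
net[2] = max(1+1-2, 4+0) = 4
net[3] = max(1+4-2, 4+1-2, 10+0) = 10
net[4] = max(1+10-2, 4+4-2, 10+1-2, 11+0) = 11
net[5] = max(1+11-2, 4+10-2, 10+4-2, 11+1-2, 7+0) = 12
net[6] = max(1+12-2, 4+11-2, 10+10-2, 11+4-2, 7+1-2, 17+0) = 18
net[7] = max(1+18-2, 4+12-2, 10+11-2, …, 17+1-2, 16+0) = 19
One optimal plan: pieces 4 + 3 (1 cut) → €21 − €2 = €19.

19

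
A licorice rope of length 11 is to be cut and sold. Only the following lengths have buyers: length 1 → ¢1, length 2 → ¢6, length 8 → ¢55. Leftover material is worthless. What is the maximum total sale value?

Build f[k] bottom-up: f[k] = max over allowed piece i of (p[i] + f[k−i]).
f[1] = 1
f[2] = 6
f[3] = 7  (first piece 1, then f[2]=6)
f[4] = 12  (first piece 2, then f[2]=6)
f[5] = 13  (first piece 1, then f[4]=12)
f[6] = 18  (first piece 2, then f[4]=12)
f[7] = 19  (first piece 1, then f[6]=18)
f[8] = 55
f[9] = 56  (first piece 1, then f[8]=55)
f[10] = 61  (first piece 2, then f[8]=55)
f[11] = 62  (first piece 1, then f[10]=61)
One optimal cutting: 8 + 2 + 1 → ¢62.

62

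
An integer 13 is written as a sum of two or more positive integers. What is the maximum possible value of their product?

Let m[k] be the best product for length k (with at least one cut). For each first piece i, the rest contributes max(k−i, m[k−i]).
m[2] = 1×max(1,0) = 1×1 = 1
m[3] = 1×max(2,1) = 1×2 = 2
m[4] = 2×max(2,1) = 2×2 = 4
m[5] = 2×max(3,2) = 2×3 = 6
m[6] = 3×max(3,2) = 3×3 = 9
m[7] = 2×max(5,6) = 2×6 = 12
m[8] = 2×max(6,9) = 2×9 = 18
m[9] = 3×max(6,9) = 3×9 = 27
m[10] = 2×max(8,18) = 2×18 = 36
m[11] = 2×max(9,27) = 2×27 = 54
m[12] = 3×max(9,27) = 3×27 = 81
m[13] = 2×max(11,54) = 2×54 = 108
One optimal split: 3 + 3 + 3 + 2 + 2; product 3×3×3×2×2 = 108.

108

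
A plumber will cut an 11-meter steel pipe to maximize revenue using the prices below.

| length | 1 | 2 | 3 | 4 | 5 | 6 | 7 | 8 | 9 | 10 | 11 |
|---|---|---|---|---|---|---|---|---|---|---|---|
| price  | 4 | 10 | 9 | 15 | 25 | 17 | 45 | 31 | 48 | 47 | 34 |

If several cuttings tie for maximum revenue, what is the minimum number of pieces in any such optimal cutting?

Consider every possible first cut. r[k] is the best of p[i]+r[k−i] over all sellable i≤k.
r[1] = 4
r[2] = 10
r[3] = 14  (first piece 1, then r[2]=10)
r[4] = 20  (first piece 2, then r[2]=10)
r[5] = 25
r[6] = 30  (first piece 2, then r[4]=20)
r[7] = 45
r[8] = 49  (first piece 1, then r[7]=45)
r[9] = 55  (first piece 2, then r[7]=45)
r[10] = 59  (first piece 1, then r[9]=55)
r[11] = 65  (first piece 2, then r[9]=55)
Maximum revenue is $65.
Now minimize piece count subject to staying optimal: for each k, pieces[k] = 1 + min over i with p[i]+r[k−i]=r[k] of pieces[k−i].
pieces[8] = 2
pieces[9] = 2
pieces[10] = 3
pieces[11] = 3

3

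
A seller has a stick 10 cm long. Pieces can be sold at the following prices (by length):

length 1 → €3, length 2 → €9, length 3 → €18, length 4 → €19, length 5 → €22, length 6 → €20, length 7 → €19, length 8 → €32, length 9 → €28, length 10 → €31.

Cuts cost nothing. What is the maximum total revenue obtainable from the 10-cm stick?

Build best[k] bottom-up: best[k] = max over allowed piece i of (p[i] + best[k−i]).
best[1] = 3
best[2] = max(3+3, 9+0) = 9
best[3] = max(3+9, 9+3, 18+0) = 18
best[4] = max(3+18, 9+9, 18+3, 19+0) = 21
best[5] = max(3+21, 9+18, 18+9, 19+3, 22+0) = 27
best[6] = max(3+27, 9+21, 18+18, 19+9, 22+3, 20+0) = 36
best[7] = max(3+36, 9+27, 18+21, …, 20+3, 19+0) = 39
best[8] = max(3+39, 9+36, 18+27, …, 19+3, 32+0) = 45
best[9] = max(3+45, 9+39, 18+36, …, 32+3, 28+0) = 54
best[10] = max(3+54, 9+45, 18+39, …, 28+3, 31+0) = 57
One optimal cutting: 3 + 3 + 3 + 1 → €18 + €18 + €18 + €3 = €57.

57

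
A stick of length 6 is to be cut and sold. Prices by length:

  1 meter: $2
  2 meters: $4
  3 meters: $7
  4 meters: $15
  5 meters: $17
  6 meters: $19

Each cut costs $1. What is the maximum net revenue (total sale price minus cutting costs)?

19

Let net[k] be the best obtainable value from length k. For each k, try every first piece i and keep the best of price[i] + net[k−i] minus the 1 cut fee when i<k.
net[1] = 2
net[2] = max(2+2-1, 4+0) = 4
net[3] = max(2+4-1, 4+2-1, 7+0) = 7
net[4] = max(2+7-1, 4+4-1, 7+2-1, 15+0) = 15
net[5] = max(2+15-1, 4+7-1, 7+4-1, 15+2-1, 17+0) = 17
net[6] = max(2+17-1, 4+15-1, 7+7-1, 15+4-1, 17+2-1, 19+0) = 19
Best is to make no cuts and sell whole for $19.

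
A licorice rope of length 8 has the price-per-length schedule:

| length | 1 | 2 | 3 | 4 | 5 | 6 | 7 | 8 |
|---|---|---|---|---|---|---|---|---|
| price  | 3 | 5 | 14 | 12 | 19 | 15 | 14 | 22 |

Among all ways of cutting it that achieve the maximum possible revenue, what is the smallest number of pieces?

Build r[k] bottom-up: r[k] = max over allowed piece i of (p[i] + r[k−i]).
r[1] = 3
r[2] = max(3+3, 5+0) = 6
r[3] = max(3+6, 5+3, 14+0) = 14
r[4] = max(3+14, 5+6, 14+3, 12+0) = 17
r[5] = max(3+17, 5+14, 14+6, 12+3, 19+0) = 20
r[6] = max(3+20, 5+17, 14+14, 12+6, 19+3, 15+0) = 28
r[7] = max(3+28, 5+20, 14+17, …, 15+3, 14+0) = 31
r[8] = max(3+31, 5+28, 14+20, …, 14+3, 22+0) = 34
Maximum revenue is ¢34.
Now minimize piece count subject to staying optimal: for each k, pieces[k] = 1 + min over i with p[i]+r[k−i]=r[k] of pieces[k−i].
pieces[5] = 3
pieces[6] = 2
pieces[7] = 3
pieces[8] = 4

4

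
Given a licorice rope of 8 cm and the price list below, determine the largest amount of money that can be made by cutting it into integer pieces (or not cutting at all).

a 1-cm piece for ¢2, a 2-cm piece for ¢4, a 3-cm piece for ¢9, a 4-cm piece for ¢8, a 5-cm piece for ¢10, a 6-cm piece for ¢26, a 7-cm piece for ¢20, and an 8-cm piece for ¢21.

Let r[k] be the best obtainable value from length k. For each k, try every first piece i and keep the best of price[i] + r[k−i].
r[1] = 2
r[2] = max(2+2, 4+0) = 4
r[3] = max(2+4, 4+2, 9+0) = 9
r[4] = max(2+9, 4+4, 9+2, 8+0) = 11
r[5] = max(2+11, 4+9, 9+4, 8+2, 10+0) = 13
r[6] = max(2+13, 4+11, 9+9, 8+4, 10+2, 26+0) = 26
r[7] = max(2+26, 4+13, 9+11, …, 26+2, 20+0) = 28
r[8] = max(2+28, 4+26, 9+13, …, 20+2, 21+0) = 30
One optimal cutting: 6 + 1 + 1 → ¢26 + ¢2 + ¢2 = ¢30.

30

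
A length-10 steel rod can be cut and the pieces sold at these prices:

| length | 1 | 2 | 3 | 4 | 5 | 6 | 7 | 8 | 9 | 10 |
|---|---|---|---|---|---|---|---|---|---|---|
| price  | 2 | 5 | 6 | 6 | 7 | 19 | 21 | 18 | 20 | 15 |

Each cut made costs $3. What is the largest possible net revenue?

Build v[k] bottom-up: v[k] = max over allowed piece i of (p[i] + v[k−i]) − 3 per cut.
v[1] = 2
v[2] = 5
v[3] = 6
v[4] = 7  (first piece 2, then v[2]=5)
v[5] = 8  (first piece 2, then v[3]=6)
v[6] = 19
v[7] = 21
v[8] = 21  (first piece 2, then v[6]=19)
v[9] = 23  (first piece 2, then v[7]=21)
v[10] = 24  (first piece 3, then v[7]=21)
One optimal plan: pieces 7 + 3 (1 cut) → $27 − $3 = $24.

24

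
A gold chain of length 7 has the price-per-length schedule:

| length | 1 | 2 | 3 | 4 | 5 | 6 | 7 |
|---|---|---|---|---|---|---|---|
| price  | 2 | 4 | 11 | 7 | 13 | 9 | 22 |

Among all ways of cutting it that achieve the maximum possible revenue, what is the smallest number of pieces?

3

Let r[k] be the best obtainable value from length k. For each k, try every first piece i and keep the best of price[i] + r[k−i].
r[1] = 2
r[2] = max(2+2, 4+0) = 4
r[3] = max(2+4, 4+2, 11+0) = 11
r[4] = max(2+11, 4+4, 11+2, 7+0) = 13
r[5] = max(2+13, 4+11, 11+4, 7+2, 13+0) = 15
r[6] = max(2+15, 4+13, 11+11, 7+4, 13+2, 9+0) = 22
r[7] = max(2+22, 4+15, 11+13, …, 9+2, 22+0) = 24
Maximum revenue is $24.
Now minimize piece count subject to staying optimal: for each k, pieces[k] = 1 + min over i with p[i]+r[k−i]=r[k] of pieces[k−i].
pieces[4] = 2
pieces[5] = 2
pieces[6] = 2
pieces[7] = 3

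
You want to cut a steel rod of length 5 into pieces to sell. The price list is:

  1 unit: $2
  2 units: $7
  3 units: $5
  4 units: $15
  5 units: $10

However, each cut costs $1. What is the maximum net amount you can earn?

Let r[k] be the best obtainable value from length k. For each k, try every first piece i and keep the best of price[i] + r[k−i] minus the 1 cut fee when i<k.
r[1] = 2
r[2] = 7
r[3] = 8  (first piece 1, then r[2]=7)
r[4] = 15
r[5] = 16  (first piece 1, then r[4]=15)
One optimal plan: pieces 4 + 1 (1 cut) → $17 − $1 = $16.

16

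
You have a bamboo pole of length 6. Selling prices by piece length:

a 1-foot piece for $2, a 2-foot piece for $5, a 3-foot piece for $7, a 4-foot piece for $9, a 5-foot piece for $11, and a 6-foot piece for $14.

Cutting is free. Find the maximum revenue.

15

Consider every possible first cut. r[k] is the best of p[i]+r[k−i] over all sellable i≤k.
r[1] = 2
r[2] = max(2+2, 5+0) = 5
r[3] = max(2+5, 5+2, 7+0) = 7
r[4] = max(2+7, 5+5, 7+2, 9+0) = 10
r[5] = max(2+10, 5+7, 7+5, 9+2, 11+0) = 12
r[6] = max(2+12, 5+10, 7+7, 9+5, 11+2, 14+0) = 15
One optimal cutting: 2 + 2 + 2 → $5 + $5 + $5 = $15.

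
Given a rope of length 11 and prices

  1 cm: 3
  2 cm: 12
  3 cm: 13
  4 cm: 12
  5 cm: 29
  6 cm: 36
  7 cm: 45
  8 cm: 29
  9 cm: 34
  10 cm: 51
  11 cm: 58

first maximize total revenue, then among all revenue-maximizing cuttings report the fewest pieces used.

Let r[k] be the best obtainable value from length k. For each k, try every first piece i and keep the best of price[i] + r[k−i].
r[1] = 3
r[2] = max(3+3, 12+0) = 12
r[3] = max(3+12, 12+3, 13+0) = 15
r[4] = max(3+15, 12+12, 13+3, 12+0) = 24
r[5] = max(3+24, 12+15, 13+12, 12+3, 29+0) = 29
r[6] = max(3+29, 12+24, 13+15, 12+12, 29+3, 36+0) = 36
r[7] = max(3+36, 12+29, 13+24, …, 36+3, 45+0) = 45
r[8] = max(3+45, 12+36, 13+29, …, 45+3, 29+0) = 48
r[9] = max(3+48, 12+45, 13+36, …, 29+3, 34+0) = 57
r[10] = max(3+57, 12+48, 13+45, …, 34+3, 51+0) = 60
r[11] = max(3+60, 12+57, 13+48, …, 51+3, 58+0) = 69
Maximum revenue is 69.
Now minimize piece count subject to staying optimal: for each k, pieces[k] = 1 + min over i with p[i]+r[k−i]=r[k] of pieces[k−i].
pieces[8] = 2
pieces[9] = 2
pieces[10] = 3
pieces[11] = 3

3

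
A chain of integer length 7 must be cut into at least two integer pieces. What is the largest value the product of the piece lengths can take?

12

Let f[k] be the best product for length k (with at least one cut). For each first piece i, the rest contributes max(k−i, f[k−i]).
f[2] = 1*max(1,0) = 1*1 = 1
f[3] = max(1*2, 2*1) = 2
f[4] = max(1*3, 2*2, 3*1) = 4
f[5] = max(1*4, 2*3, 3*2, 4*1) = 6
f[6] = max(1*6, 2*4, 3*3, 4*2, 5*1) = 9
f[7] = max(1*9, 2*6, 3*4, 4*3, 5*2, 6*1) = 12
One optimal split: 3 + 2 + 2; product 3*2*2 = 12.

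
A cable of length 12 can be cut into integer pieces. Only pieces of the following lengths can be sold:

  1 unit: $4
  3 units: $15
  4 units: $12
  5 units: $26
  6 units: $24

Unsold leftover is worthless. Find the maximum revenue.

Build best[k] bottom-up: best[k] = max over allowed piece i of (p[i] + best[k−i]).
best[1] = 4
best[2] = 8  (first piece 1, then best[1]=4)
best[3] = 15
best[4] = 19  (first piece 1, then best[3]=15)
best[5] = 26
best[6] = 30  (first piece 1, then best[5]=26)
best[7] = 34  (first piece 1, then best[6]=30)
best[8] = 41  (first piece 3, then best[5]=26)
best[9] = 45  (first piece 1, then best[8]=41)
best[10] = 52  (first piece 5, then best[5]=26)
best[11] = 56  (first piece 1, then best[10]=52)
best[12] = 60  (first piece 1, then best[11]=56)
One optimal cutting: 5 + 5 + 1 + 1 → $60.

60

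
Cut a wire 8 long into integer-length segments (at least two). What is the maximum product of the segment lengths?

Let m[k] be the best product for length k (with at least one cut). For each first piece i, the rest contributes max(k−i, m[k−i]).
m[2] = 1*max(1,0) = 1*1 = 1
m[3] = 1*max(2,1) = 1*2 = 2
m[4] = 2*max(2,1) = 2*2 = 4
m[5] = 2*max(3,2) = 2*3 = 6
m[6] = 3*max(3,2) = 3*3 = 9
m[7] = 2*max(5,6) = 2*6 = 12
m[8] = 2*max(6,9) = 2*9 = 18
One optimal split: 3 + 3 + 2; product 3*3*2 = 18.

18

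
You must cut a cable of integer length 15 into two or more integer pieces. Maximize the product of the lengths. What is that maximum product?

Define g[k] = max over 1≤i<k of i · max(k−i, g[k−i]); the inner max lets the remainder stay uncut if that's better.
g[2] = 1×max(1,0) = 1×1 = 1
g[3] = 1×max(2,1) = 1×2 = 2
g[4] = 2×max(2,1) = 2×2 = 4
g[5] = 2×max(3,2) = 2×3 = 6
g[6] = 3×max(3,2) = 3×3 = 9
g[7] = 2×max(5,6) = 2×6 = 12
g[8] = 2×max(6,9) = 2×9 = 18
g[9] = 3×max(6,9) = 3×9 = 27
g[10] = 2×max(8,18) = 2×18 = 36
g[11] = 2×max(9,27) = 2×27 = 54
g[12] = 3×max(9,27) = 3×27 = 81
g[13] = 2×max(11,54) = 2×54 = 108
g[14] = 2×max(12,81) = 2×81 = 162
g[15] = 3×max(12,81) = 3×81 = 243
One optimal split: 3 + 3 + 3 + 3 + 3; product 3×3×3×3×3 = 243.

243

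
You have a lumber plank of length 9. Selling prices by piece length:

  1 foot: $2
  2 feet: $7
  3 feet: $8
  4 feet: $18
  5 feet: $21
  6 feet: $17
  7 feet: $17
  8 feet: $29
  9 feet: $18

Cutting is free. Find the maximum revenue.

39

Let r[k] be the best obtainable value from length k. For each k, try every first piece i and keep the best of price[i] + r[k−i].
r[1] = 2
r[2] = 7
r[3] = 9  (first piece 1, then r[2]=7)
r[4] = 18
r[5] = 21
r[6] = 25  (first piece 2, then r[4]=18)
r[7] = 28  (first piece 2, then r[5]=21)
r[8] = 36  (first piece 4, then r[4]=18)
r[9] = 39  (first piece 4, then r[5]=21)
One optimal cutting: 5 + 4 → $21 + $18 = $39.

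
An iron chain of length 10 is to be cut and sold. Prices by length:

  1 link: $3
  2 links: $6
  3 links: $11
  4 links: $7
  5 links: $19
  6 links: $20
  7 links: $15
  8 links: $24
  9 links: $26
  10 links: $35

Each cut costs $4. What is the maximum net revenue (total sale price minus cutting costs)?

Build v[k] bottom-up: v[k] = max over allowed piece i of (p[i] + v[k−i]) − 4 per cut.
v[1] = 3
v[2] = 6
v[3] = 11
v[4] = 10  (first piece 1, then v[3]=11)
v[5] = 19
v[6] = 20
v[7] = 21  (first piece 2, then v[5]=19)
v[8] = 26  (first piece 3, then v[5]=19)
v[9] = 27  (first piece 3, then v[6]=20)
v[10] = 35
Best is to make no cuts and sell whole for $35.

35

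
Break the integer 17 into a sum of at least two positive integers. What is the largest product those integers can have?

486

Define P[k] = max over 1≤i<k of i · max(k−i, P[k−i]); the inner max lets the remainder stay uncut if that's better.
P[2] = 1·max(1,0) = 1·1 = 1
P[3] = 1·max(2,1) = 1·2 = 2
P[4] = 2·max(2,1) = 2·2 = 4
P[5] = 2·max(3,2) = 2·3 = 6
P[6] = 3·max(3,2) = 3·3 = 9
P[7] = 2·max(5,6) = 2·6 = 12
P[8] = 2·max(6,9) = 2·9 = 18
P[9] = 3·max(6,9) = 3·9 = 27
P[10] = 2·max(8,18) = 2·18 = 36
P[11] = 2·max(9,27) = 2·27 = 54
P[12] = 3·max(9,27) = 3·27 = 81
P[13] = 2·max(11,54) = 2·54 = 108
P[14] = 2·max(12,81) = 2·81 = 162
P[15] = 3·max(12,81) = 3·81 = 243
P[16] = 2·max(14,162) = 2·162 = 324
P[17] = 2·max(15,243) = 2·243 = 486
One optimal split: 3 + 3 + 3 + 3 + 3 + 2; product 3·3·3·3·3·2 = 486.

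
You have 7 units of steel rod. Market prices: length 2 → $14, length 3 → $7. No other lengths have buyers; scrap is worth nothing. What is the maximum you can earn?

42

Build best[k] bottom-up: best[k] = max over allowed piece i of (p[i] + best[k−i]).
best[1] = 0
best[2] = 14
best[3] = max(14+0, 7+0) = 14
best[4] = max(14+14, 7+0) = 28
best[5] = max(14+14, 7+14) = 28
best[6] = max(14+28, 7+14) = 42
best[7] = max(14+28, 7+28) = 42
One optimal cutting: pieces 2 + 2 + 2 with 1 unit of scrap → $42.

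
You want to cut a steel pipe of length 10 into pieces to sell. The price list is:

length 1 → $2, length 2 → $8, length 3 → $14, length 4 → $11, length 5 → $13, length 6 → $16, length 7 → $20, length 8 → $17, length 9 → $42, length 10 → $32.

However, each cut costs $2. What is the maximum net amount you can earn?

Consider every possible first cut. net[k] is the best of p[i]+net[k−i] over all sellable i≤k, charging 2 whenever i<k.
net[1] = 2
net[2] = max(2+2-2, 8+0) = 8
net[3] = max(2+8-2, 8+2-2, 14+0) = 14
net[4] = max(2+14-2, 8+8-2, 14+2-2, 11+0) = 14
net[5] = max(2+14-2, 8+14-2, 14+8-2, 11+2-2, 13+0) = 20
net[6] = max(2+20-2, 8+14-2, 14+14-2, 11+8-2, 13+2-2, 16+0) = 26
net[7] = max(2+26-2, 8+20-2, 14+14-2, …, 16+2-2, 20+0) = 26
net[8] = max(2+26-2, 8+26-2, 14+20-2, …, 20+2-2, 17+0) = 32
net[9] = max(2+32-2, 8+26-2, 14+26-2, …, 17+2-2, 42+0) = 42
net[10] = max(2+42-2, 8+32-2, 14+26-2, …, 42+2-2, 32+0) = 42
One optimal plan: pieces 9 + 1 (1 cut) → $44 − $2 = $42.

42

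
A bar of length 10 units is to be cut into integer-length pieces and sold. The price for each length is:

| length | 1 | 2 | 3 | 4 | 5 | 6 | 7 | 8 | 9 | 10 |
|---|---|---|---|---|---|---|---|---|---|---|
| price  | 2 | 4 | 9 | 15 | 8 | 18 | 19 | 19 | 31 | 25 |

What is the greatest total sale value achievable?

Consider every possible first cut. r[k] is the best of p[i]+r[k−i] over all sellable i≤k.
r[1] = 2
r[2] = max(2+2, 4+0) = 4
r[3] = max(2+4, 4+2, 9+0) = 9
r[4] = max(2+9, 4+4, 9+2, 15+0) = 15
r[5] = max(2+15, 4+9, 9+4, 15+2, 8+0) = 17
r[6] = max(2+17, 4+15, 9+9, 15+4, 8+2, 18+0) = 19
r[7] = max(2+19, 4+17, 9+15, …, 18+2, 19+0) = 24
r[8] = max(2+24, 4+19, 9+17, …, 19+2, 19+0) = 30
r[9] = max(2+30, 4+24, 9+19, …, 19+2, 31+0) = 32
r[10] = max(2+32, 4+30, 9+24, …, 31+2, 25+0) = 34
One optimal cutting: 4 + 4 + 1 + 1 → 15 + 15 + 2 + 2 = 34.

34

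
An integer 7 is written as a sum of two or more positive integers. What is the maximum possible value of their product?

12

Define f[k] = max over 1≤i<k of i · max(k−i, f[k−i]); the inner max lets the remainder stay uncut if that's better.
f[2] = 1*max(1,0) = 1*1 = 1
f[3] = 1*max(2,1) = 1*2 = 2
f[4] = 2*max(2,1) = 2*2 = 4
f[5] = 2*max(3,2) = 2*3 = 6
f[6] = 3*max(3,2) = 3*3 = 9
f[7] = 2*max(5,6) = 2*6 = 12
One optimal split: 3 + 2 + 2; product 3*2*2 = 12.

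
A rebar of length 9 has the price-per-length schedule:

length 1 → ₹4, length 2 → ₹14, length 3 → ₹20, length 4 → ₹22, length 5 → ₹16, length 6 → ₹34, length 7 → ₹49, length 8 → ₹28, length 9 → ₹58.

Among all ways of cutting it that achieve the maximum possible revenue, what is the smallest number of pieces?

2

Consider every possible first cut. r[k] is the best of p[i]+r[k−i] over all sellable i≤k.
r[1] = 4
r[2] = 14
r[3] = 20
r[4] = 28  (first piece 2, then r[2]=14)
r[5] = 34  (first piece 2, then r[3]=20)
r[6] = 42  (first piece 2, then r[4]=28)
r[7] = 49
r[8] = 56  (first piece 2, then r[6]=42)
r[9] = 63  (first piece 2, then r[7]=49)
Maximum revenue is ₹63.
Now minimize piece count subject to staying optimal: for each k, pieces[k] = 1 + min over i with p[i]+r[k−i]=r[k] of pieces[k−i].
pieces[6] = 3
pieces[7] = 1
pieces[8] = 4
pieces[9] = 2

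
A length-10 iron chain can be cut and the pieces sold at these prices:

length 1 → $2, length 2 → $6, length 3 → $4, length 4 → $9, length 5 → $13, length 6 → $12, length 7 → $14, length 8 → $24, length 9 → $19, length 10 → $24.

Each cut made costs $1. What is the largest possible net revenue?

Let net[k] be the best obtainable value from length k. For each k, try every first piece i and keep the best of price[i] + net[k−i] minus the 1 cut fee when i<k.
net[1] = 2
net[2] = 6
net[3] = 7  (first piece 1, then net[2]=6)
net[4] = 11  (first piece 2, then net[2]=6)
net[5] = 13
net[6] = 16  (first piece 2, then net[4]=11)
net[7] = 18  (first piece 2, then net[5]=13)
net[8] = 24
net[9] = 25  (first piece 1, then net[8]=24)
net[10] = 29  (first piece 2, then net[8]=24)
One optimal plan: pieces 8 + 2 (1 cut) → $30 − $1 = $29.

29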